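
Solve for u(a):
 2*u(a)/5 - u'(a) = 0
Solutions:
 u(a) = C1*exp(2*a/5)


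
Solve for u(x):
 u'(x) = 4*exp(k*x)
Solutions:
 u(x) = C1 + 4*exp(k*x)/k


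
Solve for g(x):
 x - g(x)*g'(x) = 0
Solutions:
 g(x) = -sqrt(C1 + x^2)
 g(x) = sqrt(C1 + x^2)


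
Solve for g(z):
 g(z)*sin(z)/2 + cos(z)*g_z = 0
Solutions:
 g(z) = C1*sqrt(cos(z))


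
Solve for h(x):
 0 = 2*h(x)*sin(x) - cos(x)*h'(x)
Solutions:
 h(x) = C1/cos(x)^2


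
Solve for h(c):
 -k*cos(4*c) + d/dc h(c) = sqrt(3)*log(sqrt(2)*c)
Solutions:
 h(c) = C1 + sqrt(3)*c*(log(c) - 1) + sqrt(3)*c*log(2)/2 + k*sin(4*c)/4


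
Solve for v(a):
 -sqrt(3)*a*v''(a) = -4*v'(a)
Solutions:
 v(a) = C1 + C2*a^(1 + 4*sqrt(3)/3)


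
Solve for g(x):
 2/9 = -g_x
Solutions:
 g(x) = C1 - 2*x/9


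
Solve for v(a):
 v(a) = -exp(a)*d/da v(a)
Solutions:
 v(a) = C1*exp(exp(-a))


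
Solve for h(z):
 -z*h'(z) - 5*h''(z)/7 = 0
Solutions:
 h(z) = C1 + C2*erf(sqrt(70)*z/10)


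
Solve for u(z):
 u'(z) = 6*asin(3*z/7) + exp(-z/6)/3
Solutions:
 u(z) = C1 + 6*z*asin(3*z/7) + 2*sqrt(49 - 9*z^2) - 2*exp(-z/6)


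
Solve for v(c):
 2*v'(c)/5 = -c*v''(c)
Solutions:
 v(c) = C1 + C2*c^(3/5)


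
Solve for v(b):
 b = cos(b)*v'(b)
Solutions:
 v(b) = C1 + Integral(b/cos(b), b)


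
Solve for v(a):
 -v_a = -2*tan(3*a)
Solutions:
 v(a) = C1 - 2*log(cos(3*a))/3


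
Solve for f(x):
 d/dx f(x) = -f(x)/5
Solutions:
 f(x) = C1*exp(-x/5)


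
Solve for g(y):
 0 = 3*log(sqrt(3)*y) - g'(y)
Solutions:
 g(y) = C1 + 3*y*log(y) - 3*y + 3*y*log(3)/2


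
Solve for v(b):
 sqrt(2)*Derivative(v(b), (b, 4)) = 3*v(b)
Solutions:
 v(b) = C1*exp(-2^(7/8)*3^(1/4)*b/2) + C2*exp(2^(7/8)*3^(1/4)*b/2) + C3*sin(2^(7/8)*3^(1/4)*b/2) + C4*cos(2^(7/8)*3^(1/4)*b/2)


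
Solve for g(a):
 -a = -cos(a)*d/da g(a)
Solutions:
 g(a) = C1 + Integral(a/cos(a), a)


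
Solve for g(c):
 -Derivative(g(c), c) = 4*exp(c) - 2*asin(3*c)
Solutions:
 g(c) = C1 + 2*c*asin(3*c) + 2*sqrt(1 - 9*c^2)/3 - 4*exp(c)


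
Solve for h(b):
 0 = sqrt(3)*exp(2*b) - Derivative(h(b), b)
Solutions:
 h(b) = C1 + sqrt(3)*exp(2*b)/2


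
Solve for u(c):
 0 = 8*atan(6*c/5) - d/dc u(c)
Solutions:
 u(c) = C1 + 8*c*atan(6*c/5) - 10*log(36*c^2 + 25)/3


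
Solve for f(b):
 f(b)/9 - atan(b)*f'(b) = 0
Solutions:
 f(b) = C1*exp(Integral(1/atan(b), b)/9)


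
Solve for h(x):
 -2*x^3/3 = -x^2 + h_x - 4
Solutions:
 h(x) = C1 - x^4/6 + x^3/3 + 4*x


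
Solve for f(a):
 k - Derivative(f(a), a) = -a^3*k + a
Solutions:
 f(a) = C1 + a^4*k/4 - a^2/2 + a*k


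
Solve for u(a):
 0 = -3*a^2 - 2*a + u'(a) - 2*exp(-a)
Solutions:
 u(a) = C1 + a^3 + a^2 - 2*exp(-a)


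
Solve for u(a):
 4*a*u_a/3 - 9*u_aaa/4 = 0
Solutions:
 u(a) = C1 + Integral(C2*airyai(2*2^(1/3)*a/3) + C3*airybi(2*2^(1/3)*a/3), a)


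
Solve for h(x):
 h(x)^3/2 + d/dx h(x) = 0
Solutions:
 h(x) = -sqrt(-1/(C1 - x))
 h(x) = sqrt(-1/(C1 - x))


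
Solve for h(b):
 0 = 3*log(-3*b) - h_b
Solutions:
 h(b) = C1 + 3*b*log(-b) + 3*b*(-1 + log(3))


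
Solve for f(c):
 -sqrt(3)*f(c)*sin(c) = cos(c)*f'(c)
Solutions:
 f(c) = C1*cos(c)^(sqrt(3))


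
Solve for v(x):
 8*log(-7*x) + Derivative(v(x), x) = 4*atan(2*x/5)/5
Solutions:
 v(x) = C1 - 8*x*log(-x) + 4*x*atan(2*x/5)/5 - 8*x*log(7) + 8*x - log(4*x^2 + 25)


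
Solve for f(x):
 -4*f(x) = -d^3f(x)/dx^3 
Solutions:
 f(x) = C3*exp(2^(2/3)*x) + (C1*sin(2^(2/3)*sqrt(3)*x/2) + C2*cos(2^(2/3)*sqrt(3)*x/2))*exp(-2^(2/3)*x/2)


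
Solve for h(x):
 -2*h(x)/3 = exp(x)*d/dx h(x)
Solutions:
 h(x) = C1*exp(2*exp(-x)/3)


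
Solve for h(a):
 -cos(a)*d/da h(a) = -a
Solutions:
 h(a) = C1 + Integral(a/cos(a), a)


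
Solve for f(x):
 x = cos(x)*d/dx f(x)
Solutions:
 f(x) = C1 + Integral(x/cos(x), x)


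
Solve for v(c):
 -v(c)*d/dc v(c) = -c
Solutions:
 v(c) = -sqrt(C1 + c^2)
 v(c) = sqrt(C1 + c^2)


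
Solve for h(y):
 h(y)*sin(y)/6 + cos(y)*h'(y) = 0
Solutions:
 h(y) = C1*cos(y)^(1/6)


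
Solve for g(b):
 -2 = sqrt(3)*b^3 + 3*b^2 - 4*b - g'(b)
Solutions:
 g(b) = C1 + sqrt(3)*b^4/4 + b^3 - 2*b^2 + 2*b


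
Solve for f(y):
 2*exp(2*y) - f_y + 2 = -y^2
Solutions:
 f(y) = C1 + y^3/3 + 2*y + exp(2*y)


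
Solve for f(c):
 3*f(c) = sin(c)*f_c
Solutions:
 f(c) = C1*(cos(c) - 1)^(3/2)/(cos(c) + 1)^(3/2)


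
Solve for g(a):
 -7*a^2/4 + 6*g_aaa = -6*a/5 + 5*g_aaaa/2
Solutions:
 g(a) = C1 + C2*a + C3*a^2 + C4*exp(12*a/5) + 7*a^5/1440 + 31*a^4/17280 + 31*a^3/10368


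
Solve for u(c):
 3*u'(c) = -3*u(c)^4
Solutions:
 u(c) = (-3^(2/3) - 3*3^(1/6)*I)*(1/(C1 + c))^(1/3)/6
 u(c) = (-3^(2/3) + 3*3^(1/6)*I)*(1/(C1 + c))^(1/3)/6
 u(c) = (1/(C1 + 3*c))^(1/3)


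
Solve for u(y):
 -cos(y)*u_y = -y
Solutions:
 u(y) = C1 + Integral(y/cos(y), y)


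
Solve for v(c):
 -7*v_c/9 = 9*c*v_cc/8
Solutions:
 v(c) = C1 + C2*c^(25/81)


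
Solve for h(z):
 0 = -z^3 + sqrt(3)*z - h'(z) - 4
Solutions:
 h(z) = C1 - z^4/4 + sqrt(3)*z^2/2 - 4*z


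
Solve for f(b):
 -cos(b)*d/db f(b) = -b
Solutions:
 f(b) = C1 + Integral(b/cos(b), b)


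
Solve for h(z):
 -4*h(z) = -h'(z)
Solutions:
 h(z) = C1*exp(4*z)


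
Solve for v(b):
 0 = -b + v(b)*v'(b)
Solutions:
 v(b) = -sqrt(C1 + b^2)
 v(b) = sqrt(C1 + b^2)


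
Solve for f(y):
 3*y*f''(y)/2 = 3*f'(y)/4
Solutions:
 f(y) = C1 + C2*y^(3/2)


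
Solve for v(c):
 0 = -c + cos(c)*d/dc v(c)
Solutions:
 v(c) = C1 + Integral(c/cos(c), c)


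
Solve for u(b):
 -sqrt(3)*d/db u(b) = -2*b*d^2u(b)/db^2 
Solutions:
 u(b) = C1 + C2*b^(sqrt(3)/2 + 1)


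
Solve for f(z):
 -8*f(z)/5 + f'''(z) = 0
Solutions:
 f(z) = C3*exp(2*5^(2/3)*z/5) + (C1*sin(sqrt(3)*5^(2/3)*z/5) + C2*cos(sqrt(3)*5^(2/3)*z/5))*exp(-5^(2/3)*z/5)


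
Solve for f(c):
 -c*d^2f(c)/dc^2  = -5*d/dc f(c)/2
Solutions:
 f(c) = C1 + C2*c^(7/2)


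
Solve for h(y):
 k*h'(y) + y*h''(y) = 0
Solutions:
 h(y) = C1 + y^(1 - re(k))*(C2*sin(log(y)*Abs(im(k))) + C3*cos(log(y)*im(k)))


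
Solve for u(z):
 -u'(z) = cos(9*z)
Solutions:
 u(z) = C1 - sin(9*z)/9


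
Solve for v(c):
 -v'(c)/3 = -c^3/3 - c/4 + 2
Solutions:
 v(c) = C1 + c^4/4 + 3*c^2/8 - 6*c


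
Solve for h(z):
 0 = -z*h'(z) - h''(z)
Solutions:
 h(z) = C1 + C2*erf(sqrt(2)*z/2)


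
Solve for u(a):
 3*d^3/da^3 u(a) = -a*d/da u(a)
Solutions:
 u(a) = C1 + Integral(C2*airyai(-3^(2/3)*a/3) + C3*airybi(-3^(2/3)*a/3), a)


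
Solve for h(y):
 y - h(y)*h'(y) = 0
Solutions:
 h(y) = -sqrt(C1 + y^2)
 h(y) = sqrt(C1 + y^2)


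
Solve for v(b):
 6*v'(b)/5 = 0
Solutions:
 v(b) = C1


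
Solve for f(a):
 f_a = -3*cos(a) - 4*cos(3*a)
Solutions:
 f(a) = C1 - 3*sin(a) - 4*sin(3*a)/3


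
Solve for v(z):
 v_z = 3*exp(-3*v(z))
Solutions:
 v(z) = log(C1 + 9*z)/3
 v(z) = log((-3^(1/3) - 3^(5/6)*I)*(C1 + 3*z)^(1/3)/2)
 v(z) = log((-3^(1/3) + 3^(5/6)*I)*(C1 + 3*z)^(1/3)/2)


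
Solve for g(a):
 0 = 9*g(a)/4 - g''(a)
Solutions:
 g(a) = C1*exp(-3*a/2) + C2*exp(3*a/2)


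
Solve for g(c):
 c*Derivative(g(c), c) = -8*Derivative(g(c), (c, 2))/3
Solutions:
 g(c) = C1 + C2*erf(sqrt(3)*c/4)


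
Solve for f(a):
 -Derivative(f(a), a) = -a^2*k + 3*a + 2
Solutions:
 f(a) = C1 + a^3*k/3 - 3*a^2/2 - 2*a


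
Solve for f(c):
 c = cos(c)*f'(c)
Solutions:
 f(c) = C1 + Integral(c/cos(c), c)


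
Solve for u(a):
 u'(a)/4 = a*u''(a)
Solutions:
 u(a) = C1 + C2*a^(5/4)


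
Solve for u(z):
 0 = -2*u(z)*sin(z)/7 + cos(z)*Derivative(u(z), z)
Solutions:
 u(z) = C1/cos(z)^(2/7)


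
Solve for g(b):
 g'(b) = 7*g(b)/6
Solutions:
 g(b) = C1*exp(7*b/6)


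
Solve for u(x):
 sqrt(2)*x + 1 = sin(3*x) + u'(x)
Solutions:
 u(x) = C1 + sqrt(2)*x^2/2 + x + cos(3*x)/3


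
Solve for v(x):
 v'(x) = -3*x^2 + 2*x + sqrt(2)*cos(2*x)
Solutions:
 v(x) = C1 - x^3 + x^2 + sqrt(2)*sin(2*x)/2


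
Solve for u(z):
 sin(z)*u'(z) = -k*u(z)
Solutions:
 u(z) = C1*exp(k*(-log(cos(z) - 1) + log(cos(z) + 1))/2)


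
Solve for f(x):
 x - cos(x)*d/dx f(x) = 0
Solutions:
 f(x) = C1 + Integral(x/cos(x), x)


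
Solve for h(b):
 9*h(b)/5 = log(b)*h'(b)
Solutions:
 h(b) = C1*exp(9*li(b)/5)


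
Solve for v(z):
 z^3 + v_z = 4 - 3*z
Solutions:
 v(z) = C1 - z^4/4 - 3*z^2/2 + 4*z


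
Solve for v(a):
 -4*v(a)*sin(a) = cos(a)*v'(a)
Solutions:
 v(a) = C1*cos(a)^4


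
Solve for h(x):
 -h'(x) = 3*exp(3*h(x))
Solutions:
 h(x) = log((-3^(2/3) - 3*3^(1/6)*I)*(1/(C1 + 3*x))^(1/3)/6)
 h(x) = log((-3^(2/3) + 3*3^(1/6)*I)*(1/(C1 + 3*x))^(1/3)/6)
 h(x) = log(1/(C1 + 9*x))/3


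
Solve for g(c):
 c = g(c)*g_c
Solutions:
 g(c) = -sqrt(C1 + c^2)
 g(c) = sqrt(C1 + c^2)


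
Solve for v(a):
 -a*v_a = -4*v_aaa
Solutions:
 v(a) = C1 + Integral(C2*airyai(2^(1/3)*a/2) + C3*airybi(2^(1/3)*a/2), a)


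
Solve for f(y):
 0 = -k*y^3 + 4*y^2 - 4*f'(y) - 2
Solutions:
 f(y) = C1 - k*y^4/16 + y^3/3 - y/2


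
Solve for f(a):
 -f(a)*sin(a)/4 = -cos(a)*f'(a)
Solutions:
 f(a) = C1/cos(a)^(1/4)


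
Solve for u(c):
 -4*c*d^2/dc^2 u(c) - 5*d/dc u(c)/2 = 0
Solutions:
 u(c) = C1 + C2*c^(3/8)


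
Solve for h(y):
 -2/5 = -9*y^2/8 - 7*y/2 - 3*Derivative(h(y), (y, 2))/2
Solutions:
 h(y) = C1 + C2*y - y^4/16 - 7*y^3/18 + 2*y^2/15


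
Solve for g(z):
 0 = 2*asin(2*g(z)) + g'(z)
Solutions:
 Integral(1/asin(2*_y), (_y, g(z))) = C1 - 2*z


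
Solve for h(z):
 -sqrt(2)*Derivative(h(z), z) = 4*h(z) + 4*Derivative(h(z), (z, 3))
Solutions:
 h(z) = C1*exp(3^(1/3)*z*(-2^(5/6)*3^(1/3)/(9 + sqrt(3)*sqrt(sqrt(2)/8 + 27))^(1/3) + 2*2^(2/3)*(9 + sqrt(3)*sqrt(sqrt(2)/8 + 27))^(1/3))/24)*sin(sqrt(3)*z*(3*2^(5/6)/(27 + sqrt(27*sqrt(2)/8 + 729))^(1/3) + 2*2^(2/3)*(27 + sqrt(27*sqrt(2)/8 + 729))^(1/3))/24) + C2*exp(3^(1/3)*z*(-2^(5/6)*3^(1/3)/(9 + sqrt(3)*sqrt(sqrt(2)/8 + 27))^(1/3) + 2*2^(2/3)*(9 + sqrt(3)*sqrt(sqrt(2)/8 + 27))^(1/3))/24)*cos(sqrt(3)*z*(3*2^(5/6)/(27 + sqrt(27*sqrt(2)/8 + 729))^(1/3) + 2*2^(2/3)*(27 + sqrt(27*sqrt(2)/8 + 729))^(1/3))/24) + C3*exp(-3^(1/3)*z*(-2^(5/6)*3^(1/3)/(9 + sqrt(3)*sqrt(sqrt(2)/8 + 27))^(1/3) + 2*2^(2/3)*(9 + sqrt(3)*sqrt(sqrt(2)/8 + 27))^(1/3))/12)


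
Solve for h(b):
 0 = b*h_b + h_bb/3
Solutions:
 h(b) = C1 + C2*erf(sqrt(6)*b/2)


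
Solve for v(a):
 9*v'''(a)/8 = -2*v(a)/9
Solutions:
 v(a) = C3*exp(-2*2^(1/3)*3^(2/3)*a/9) + (C1*sin(2^(1/3)*3^(1/6)*a/3) + C2*cos(2^(1/3)*3^(1/6)*a/3))*exp(2^(1/3)*3^(2/3)*a/9)


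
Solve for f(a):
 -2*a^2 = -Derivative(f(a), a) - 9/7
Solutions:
 f(a) = C1 + 2*a^3/3 - 9*a/7


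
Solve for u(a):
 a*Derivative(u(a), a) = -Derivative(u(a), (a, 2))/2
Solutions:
 u(a) = C1 + C2*erf(a)


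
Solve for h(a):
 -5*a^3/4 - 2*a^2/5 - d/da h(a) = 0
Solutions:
 h(a) = C1 - 5*a^4/16 - 2*a^3/15


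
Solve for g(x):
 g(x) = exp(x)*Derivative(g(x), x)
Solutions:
 g(x) = C1*exp(-exp(-x))


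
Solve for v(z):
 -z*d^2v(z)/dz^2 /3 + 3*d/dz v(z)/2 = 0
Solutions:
 v(z) = C1 + C2*z^(11/2)


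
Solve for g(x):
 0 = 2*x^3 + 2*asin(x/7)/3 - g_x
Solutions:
 g(x) = C1 + x^4/2 + 2*x*asin(x/7)/3 + 2*sqrt(49 - x^2)/3


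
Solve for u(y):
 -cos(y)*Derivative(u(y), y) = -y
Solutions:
 u(y) = C1 + Integral(y/cos(y), y)


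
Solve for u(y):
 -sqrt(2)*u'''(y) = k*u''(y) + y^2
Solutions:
 u(y) = C1 + C2*y + C3*exp(-sqrt(2)*k*y/2) - y^4/(12*k) + sqrt(2)*y^3/(3*k^2) - 2*y^2/k^3


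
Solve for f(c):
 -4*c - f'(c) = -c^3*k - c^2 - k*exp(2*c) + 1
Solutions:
 f(c) = C1 + c^4*k/4 + c^3/3 - 2*c^2 - c + k*exp(2*c)/2


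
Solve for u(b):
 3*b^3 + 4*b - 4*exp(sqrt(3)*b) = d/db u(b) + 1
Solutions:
 u(b) = C1 + 3*b^4/4 + 2*b^2 - b - 4*sqrt(3)*exp(sqrt(3)*b)/3


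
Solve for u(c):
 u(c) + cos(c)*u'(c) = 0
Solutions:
 u(c) = C1*sqrt(sin(c) - 1)/sqrt(sin(c) + 1)


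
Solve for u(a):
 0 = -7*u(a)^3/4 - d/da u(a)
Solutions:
 u(a) = -sqrt(2)*sqrt(-1/(C1 - 7*a))
 u(a) = sqrt(2)*sqrt(-1/(C1 - 7*a))


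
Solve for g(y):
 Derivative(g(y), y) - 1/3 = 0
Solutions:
 g(y) = C1 + y/3


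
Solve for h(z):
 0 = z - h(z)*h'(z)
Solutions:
 h(z) = -sqrt(C1 + z^2)
 h(z) = sqrt(C1 + z^2)


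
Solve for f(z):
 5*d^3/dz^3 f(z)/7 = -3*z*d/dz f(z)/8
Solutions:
 f(z) = C1 + Integral(C2*airyai(-21^(1/3)*5^(2/3)*z/10) + C3*airybi(-21^(1/3)*5^(2/3)*z/10), z)


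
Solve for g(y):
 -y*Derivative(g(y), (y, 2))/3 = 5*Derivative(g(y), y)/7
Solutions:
 g(y) = C1 + C2/y^(8/7)


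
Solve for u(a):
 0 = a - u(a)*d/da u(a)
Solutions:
 u(a) = -sqrt(C1 + a^2)
 u(a) = sqrt(C1 + a^2)


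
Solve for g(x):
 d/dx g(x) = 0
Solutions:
 g(x) = C1


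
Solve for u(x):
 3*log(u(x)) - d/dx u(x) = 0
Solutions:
 li(u(x)) = C1 + 3*x


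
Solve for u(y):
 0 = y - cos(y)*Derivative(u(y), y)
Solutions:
 u(y) = C1 + Integral(y/cos(y), y)


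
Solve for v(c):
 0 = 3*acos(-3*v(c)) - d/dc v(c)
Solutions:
 Integral(1/acos(-3*_y), (_y, v(c))) = C1 + 3*c


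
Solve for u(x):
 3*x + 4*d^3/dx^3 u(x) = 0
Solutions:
 u(x) = C1 + C2*x + C3*x^2 - x^4/32


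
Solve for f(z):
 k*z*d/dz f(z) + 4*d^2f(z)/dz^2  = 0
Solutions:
 f(z) = Piecewise((-sqrt(2)*sqrt(pi)*C1*erf(sqrt(2)*sqrt(k)*z/4)/sqrt(k) - C2, (k > 0) | (k < 0)), (-C1*z - C2, True))


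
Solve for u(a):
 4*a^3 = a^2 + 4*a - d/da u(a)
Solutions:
 u(a) = C1 - a^4 + a^3/3 + 2*a^2


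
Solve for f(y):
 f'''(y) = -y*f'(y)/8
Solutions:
 f(y) = C1 + Integral(C2*airyai(-y/2) + C3*airybi(-y/2), y)


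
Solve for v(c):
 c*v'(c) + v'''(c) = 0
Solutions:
 v(c) = C1 + Integral(C2*airyai(-c) + C3*airybi(-c), c)


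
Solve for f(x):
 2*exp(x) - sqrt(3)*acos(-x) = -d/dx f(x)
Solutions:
 f(x) = C1 + sqrt(3)*(x*acos(-x) + sqrt(1 - x^2)) - 2*exp(x)


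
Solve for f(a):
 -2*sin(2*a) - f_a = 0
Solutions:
 f(a) = C1 + cos(2*a)


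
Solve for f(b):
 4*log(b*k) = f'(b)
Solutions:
 f(b) = C1 + 4*b*log(b*k) - 4*b


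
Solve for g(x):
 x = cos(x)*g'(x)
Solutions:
 g(x) = C1 + Integral(x/cos(x), x)


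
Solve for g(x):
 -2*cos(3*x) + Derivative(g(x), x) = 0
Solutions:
 g(x) = C1 + 2*sin(3*x)/3


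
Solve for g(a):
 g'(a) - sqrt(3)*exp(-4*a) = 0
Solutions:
 g(a) = C1 - sqrt(3)*exp(-4*a)/4


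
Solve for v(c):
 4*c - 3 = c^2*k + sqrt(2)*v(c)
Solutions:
 v(c) = sqrt(2)*(-c^2*k + 4*c - 3)/2


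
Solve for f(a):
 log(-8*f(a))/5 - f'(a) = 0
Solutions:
 -5*Integral(1/(log(-_y) + 3*log(2)), (_y, f(a))) = C1 - a


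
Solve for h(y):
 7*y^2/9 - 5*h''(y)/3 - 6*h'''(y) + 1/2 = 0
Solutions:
 h(y) = C1 + C2*y + C3*exp(-5*y/18) + 7*y^4/180 - 14*y^3/25 + 3099*y^2/500


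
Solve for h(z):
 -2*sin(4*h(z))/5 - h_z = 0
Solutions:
 2*z/5 + log(cos(4*h(z)) - 1)/8 - log(cos(4*h(z)) + 1)/8 = C1


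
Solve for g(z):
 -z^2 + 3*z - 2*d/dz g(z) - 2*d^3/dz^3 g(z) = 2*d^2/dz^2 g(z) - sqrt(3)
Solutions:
 g(z) = C1 - z^3/6 + 5*z^2/4 - 3*z/2 + sqrt(3)*z/2 + (C2*sin(sqrt(3)*z/2) + C3*cos(sqrt(3)*z/2))*exp(-z/2)


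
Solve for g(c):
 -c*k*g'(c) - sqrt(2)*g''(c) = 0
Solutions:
 g(c) = Piecewise((-2^(3/4)*sqrt(pi)*C1*erf(2^(1/4)*c*sqrt(k)/2)/(2*sqrt(k)) - C2, (k > 0) | (k < 0)), (-C1*c - C2, True))


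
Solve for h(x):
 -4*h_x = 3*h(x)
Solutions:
 h(x) = C1*exp(-3*x/4)


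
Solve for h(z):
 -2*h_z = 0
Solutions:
 h(z) = C1


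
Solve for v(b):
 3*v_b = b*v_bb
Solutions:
 v(b) = C1 + C2*b^4


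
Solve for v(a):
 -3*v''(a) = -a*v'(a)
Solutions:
 v(a) = C1 + C2*erfi(sqrt(6)*a/6)


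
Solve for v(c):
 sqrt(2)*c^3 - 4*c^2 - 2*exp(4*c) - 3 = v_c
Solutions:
 v(c) = C1 + sqrt(2)*c^4/4 - 4*c^3/3 - 3*c - exp(4*c)/2


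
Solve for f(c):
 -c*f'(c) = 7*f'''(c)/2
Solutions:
 f(c) = C1 + Integral(C2*airyai(-2^(1/3)*7^(2/3)*c/7) + C3*airybi(-2^(1/3)*7^(2/3)*c/7), c)


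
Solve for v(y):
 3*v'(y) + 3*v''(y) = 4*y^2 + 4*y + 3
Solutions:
 v(y) = C1 + C2*exp(-y) + 4*y^3/9 - 2*y^2/3 + 7*y/3


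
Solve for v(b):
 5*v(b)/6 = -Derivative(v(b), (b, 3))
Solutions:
 v(b) = C3*exp(-5^(1/3)*6^(2/3)*b/6) + (C1*sin(2^(2/3)*3^(1/6)*5^(1/3)*b/4) + C2*cos(2^(2/3)*3^(1/6)*5^(1/3)*b/4))*exp(5^(1/3)*6^(2/3)*b/12)


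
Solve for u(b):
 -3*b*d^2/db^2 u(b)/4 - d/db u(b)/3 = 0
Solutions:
 u(b) = C1 + C2*b^(5/9)


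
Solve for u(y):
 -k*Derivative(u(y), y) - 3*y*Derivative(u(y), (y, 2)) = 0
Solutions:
 u(y) = C1 + y^(1 - re(k)/3)*(C2*sin(log(y)*Abs(im(k))/3) + C3*cos(log(y)*im(k)/3))


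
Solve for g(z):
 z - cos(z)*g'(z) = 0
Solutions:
 g(z) = C1 + Integral(z/cos(z), z)


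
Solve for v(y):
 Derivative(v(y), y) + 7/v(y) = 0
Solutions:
 v(y) = -sqrt(C1 - 14*y)
 v(y) = sqrt(C1 - 14*y)


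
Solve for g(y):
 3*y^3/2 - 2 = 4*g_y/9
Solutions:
 g(y) = C1 + 27*y^4/32 - 9*y/2


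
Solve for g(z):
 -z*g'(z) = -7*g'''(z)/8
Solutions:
 g(z) = C1 + Integral(C2*airyai(2*7^(2/3)*z/7) + C3*airybi(2*7^(2/3)*z/7), z)


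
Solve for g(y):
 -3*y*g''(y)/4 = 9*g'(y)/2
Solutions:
 g(y) = C1 + C2/y^5


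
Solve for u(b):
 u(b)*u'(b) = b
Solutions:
 u(b) = -sqrt(C1 + b^2)
 u(b) = sqrt(C1 + b^2)


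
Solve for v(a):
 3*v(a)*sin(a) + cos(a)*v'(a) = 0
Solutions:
 v(a) = C1*cos(a)^3


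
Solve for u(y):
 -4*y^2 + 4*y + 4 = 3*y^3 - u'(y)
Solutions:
 u(y) = C1 + 3*y^4/4 + 4*y^3/3 - 2*y^2 - 4*y


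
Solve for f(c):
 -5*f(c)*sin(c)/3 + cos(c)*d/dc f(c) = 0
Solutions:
 f(c) = C1/cos(c)^(5/3)


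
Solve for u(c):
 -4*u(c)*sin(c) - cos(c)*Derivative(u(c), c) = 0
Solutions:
 u(c) = C1*cos(c)^4


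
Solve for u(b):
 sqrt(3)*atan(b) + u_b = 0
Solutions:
 u(b) = C1 - sqrt(3)*(b*atan(b) - log(b^2 + 1)/2)


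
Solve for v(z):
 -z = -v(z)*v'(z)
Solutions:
 v(z) = -sqrt(C1 + z^2)
 v(z) = sqrt(C1 + z^2)


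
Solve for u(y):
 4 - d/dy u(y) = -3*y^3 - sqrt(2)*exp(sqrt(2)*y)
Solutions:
 u(y) = C1 + 3*y^4/4 + 4*y + exp(sqrt(2)*y)


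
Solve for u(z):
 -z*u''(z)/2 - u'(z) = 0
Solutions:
 u(z) = C1 + C2/z


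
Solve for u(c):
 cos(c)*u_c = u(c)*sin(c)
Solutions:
 u(c) = C1/cos(c)


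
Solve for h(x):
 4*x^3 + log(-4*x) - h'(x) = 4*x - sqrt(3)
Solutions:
 h(x) = C1 + x^4 - 2*x^2 + x*log(-x) + x*(-1 + 2*log(2) + sqrt(3))


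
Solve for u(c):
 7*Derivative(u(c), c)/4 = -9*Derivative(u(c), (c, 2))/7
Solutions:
 u(c) = C1 + C2*exp(-49*c/36)


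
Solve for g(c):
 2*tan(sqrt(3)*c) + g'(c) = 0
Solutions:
 g(c) = C1 + 2*sqrt(3)*log(cos(sqrt(3)*c))/3


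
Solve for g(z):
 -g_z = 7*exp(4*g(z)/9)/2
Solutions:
 g(z) = 9*log(-(1/(C1 + 14*z))^(1/4)) + 9*log(3)/2
 g(z) = 9*log(1/(C1 + 14*z))/4 + 9*log(3)/2
 g(z) = 9*log(-I*(1/(C1 + 14*z))^(1/4)) + 9*log(3)/2
 g(z) = 9*log(I*(1/(C1 + 14*z))^(1/4)) + 9*log(3)/2


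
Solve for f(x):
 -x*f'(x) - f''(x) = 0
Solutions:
 f(x) = C1 + C2*erf(sqrt(2)*x/2)


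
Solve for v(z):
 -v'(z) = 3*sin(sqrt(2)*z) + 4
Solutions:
 v(z) = C1 - 4*z + 3*sqrt(2)*cos(sqrt(2)*z)/2


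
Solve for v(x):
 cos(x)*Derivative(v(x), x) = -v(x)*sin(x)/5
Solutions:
 v(x) = C1*cos(x)^(1/5)


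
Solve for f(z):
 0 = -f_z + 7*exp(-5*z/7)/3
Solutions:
 f(z) = C1 - 49*exp(-5*z/7)/15


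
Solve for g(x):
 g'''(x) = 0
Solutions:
 g(x) = C1 + C2*x + C3*x^2


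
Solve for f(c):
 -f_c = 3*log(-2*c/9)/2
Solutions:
 f(c) = C1 - 3*c*log(-c)/2 + c*(-3*log(2)/2 + 3/2 + 3*log(3))


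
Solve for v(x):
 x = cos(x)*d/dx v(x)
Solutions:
 v(x) = C1 + Integral(x/cos(x), x)


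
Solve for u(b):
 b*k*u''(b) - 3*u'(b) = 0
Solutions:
 u(b) = C1 + b^(((re(k) + 3)*re(k) + im(k)^2)/(re(k)^2 + im(k)^2))*(C2*sin(3*log(b)*Abs(im(k))/(re(k)^2 + im(k)^2)) + C3*cos(3*log(b)*im(k)/(re(k)^2 + im(k)^2)))


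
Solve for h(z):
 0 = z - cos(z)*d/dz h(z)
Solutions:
 h(z) = C1 + Integral(z/cos(z), z)


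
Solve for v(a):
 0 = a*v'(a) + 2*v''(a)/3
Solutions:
 v(a) = C1 + C2*erf(sqrt(3)*a/2)


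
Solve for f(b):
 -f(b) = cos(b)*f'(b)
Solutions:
 f(b) = C1*sqrt(sin(b) - 1)/sqrt(sin(b) + 1)


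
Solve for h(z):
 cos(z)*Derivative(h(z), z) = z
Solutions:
 h(z) = C1 + Integral(z/cos(z), z)


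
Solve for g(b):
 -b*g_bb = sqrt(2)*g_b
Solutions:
 g(b) = C1 + C2*b^(1 - sqrt(2))


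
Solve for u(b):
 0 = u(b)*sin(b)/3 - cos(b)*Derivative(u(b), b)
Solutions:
 u(b) = C1/cos(b)^(1/3)


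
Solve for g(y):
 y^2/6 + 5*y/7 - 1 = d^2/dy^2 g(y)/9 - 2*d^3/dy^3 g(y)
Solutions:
 g(y) = C1 + C2*y + C3*exp(y/18) + y^4/8 + 141*y^3/14 + 7551*y^2/14


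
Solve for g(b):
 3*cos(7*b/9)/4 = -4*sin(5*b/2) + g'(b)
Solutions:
 g(b) = C1 + 27*sin(7*b/9)/28 - 8*cos(5*b/2)/5


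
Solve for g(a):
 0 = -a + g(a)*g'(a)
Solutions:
 g(a) = -sqrt(C1 + a^2)
 g(a) = sqrt(C1 + a^2)


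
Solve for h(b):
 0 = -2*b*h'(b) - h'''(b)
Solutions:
 h(b) = C1 + Integral(C2*airyai(-2^(1/3)*b) + C3*airybi(-2^(1/3)*b), b)


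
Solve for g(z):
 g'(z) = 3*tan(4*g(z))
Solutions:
 g(z) = -asin(C1*exp(12*z))/4 + pi/4
 g(z) = asin(C1*exp(12*z))/4


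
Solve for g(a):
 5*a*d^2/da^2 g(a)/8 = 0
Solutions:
 g(a) = C1 + C2*a


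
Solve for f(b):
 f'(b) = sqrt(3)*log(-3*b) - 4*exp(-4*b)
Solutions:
 f(b) = C1 + sqrt(3)*b*log(-b) + sqrt(3)*b*(-1 + log(3)) + exp(-4*b)


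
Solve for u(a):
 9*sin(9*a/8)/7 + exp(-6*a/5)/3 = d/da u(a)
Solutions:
 u(a) = C1 - 8*cos(9*a/8)/7 - 5*exp(-6*a/5)/18


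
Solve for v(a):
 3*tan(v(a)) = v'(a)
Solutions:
 v(a) = pi - asin(C1*exp(3*a))
 v(a) = asin(C1*exp(3*a))


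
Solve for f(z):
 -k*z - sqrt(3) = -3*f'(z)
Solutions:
 f(z) = C1 + k*z^2/6 + sqrt(3)*z/3


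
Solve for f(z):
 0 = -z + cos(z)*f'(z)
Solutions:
 f(z) = C1 + Integral(z/cos(z), z)


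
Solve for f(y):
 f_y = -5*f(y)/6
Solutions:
 f(y) = C1*exp(-5*y/6)


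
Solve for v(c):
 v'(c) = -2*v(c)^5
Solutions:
 v(c) = -I*(1/(C1 + 8*c))^(1/4)
 v(c) = I*(1/(C1 + 8*c))^(1/4)
 v(c) = -(1/(C1 + 8*c))^(1/4)
 v(c) = (1/(C1 + 8*c))^(1/4)


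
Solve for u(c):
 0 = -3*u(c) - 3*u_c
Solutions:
 u(c) = C1*exp(-c)


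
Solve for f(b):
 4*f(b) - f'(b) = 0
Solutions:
 f(b) = C1*exp(4*b)


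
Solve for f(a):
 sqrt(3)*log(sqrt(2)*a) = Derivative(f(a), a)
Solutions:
 f(a) = C1 + sqrt(3)*a*log(a) - sqrt(3)*a + sqrt(3)*a*log(2)/2


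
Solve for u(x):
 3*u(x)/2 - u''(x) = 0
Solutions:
 u(x) = C1*exp(-sqrt(6)*x/2) + C2*exp(sqrt(6)*x/2)


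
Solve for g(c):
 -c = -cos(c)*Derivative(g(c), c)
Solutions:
 g(c) = C1 + Integral(c/cos(c), c)


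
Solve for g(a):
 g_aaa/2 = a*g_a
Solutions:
 g(a) = C1 + Integral(C2*airyai(2^(1/3)*a) + C3*airybi(2^(1/3)*a), a)


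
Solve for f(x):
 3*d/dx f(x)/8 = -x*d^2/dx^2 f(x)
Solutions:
 f(x) = C1 + C2*x^(5/8)


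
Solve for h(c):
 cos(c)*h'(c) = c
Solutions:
 h(c) = C1 + Integral(c/cos(c), c)


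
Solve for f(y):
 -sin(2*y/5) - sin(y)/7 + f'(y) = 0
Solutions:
 f(y) = C1 - 5*cos(2*y/5)/2 - cos(y)/7


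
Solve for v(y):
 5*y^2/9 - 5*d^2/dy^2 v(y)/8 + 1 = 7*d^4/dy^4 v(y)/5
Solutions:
 v(y) = C1 + C2*y + C3*sin(5*sqrt(14)*y/28) + C4*cos(5*sqrt(14)*y/28) + 2*y^4/27 - 268*y^2/225


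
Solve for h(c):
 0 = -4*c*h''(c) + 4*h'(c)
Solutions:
 h(c) = C1 + C2*c^2


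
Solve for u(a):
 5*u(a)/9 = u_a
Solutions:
 u(a) = C1*exp(5*a/9)


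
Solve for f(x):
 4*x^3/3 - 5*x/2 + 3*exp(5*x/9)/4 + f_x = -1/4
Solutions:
 f(x) = C1 - x^4/3 + 5*x^2/4 - x/4 - 27*exp(5*x/9)/20


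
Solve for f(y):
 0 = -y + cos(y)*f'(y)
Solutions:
 f(y) = C1 + Integral(y/cos(y), y)


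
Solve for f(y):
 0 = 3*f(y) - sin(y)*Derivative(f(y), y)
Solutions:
 f(y) = C1*(cos(y) - 1)^(3/2)/(cos(y) + 1)^(3/2)


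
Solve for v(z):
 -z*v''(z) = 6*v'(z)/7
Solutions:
 v(z) = C1 + C2*z^(1/7)


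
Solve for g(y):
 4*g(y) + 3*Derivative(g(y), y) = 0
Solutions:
 g(y) = C1*exp(-4*y/3)


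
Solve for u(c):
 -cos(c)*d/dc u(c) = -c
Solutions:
 u(c) = C1 + Integral(c/cos(c), c)


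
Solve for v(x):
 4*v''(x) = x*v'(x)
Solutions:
 v(x) = C1 + C2*erfi(sqrt(2)*x/4)


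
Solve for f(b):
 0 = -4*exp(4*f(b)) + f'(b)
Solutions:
 f(b) = log(-(-1/(C1 + 16*b))^(1/4))
 f(b) = log(-1/(C1 + 16*b))/4
 f(b) = log(-I*(-1/(C1 + 16*b))^(1/4))
 f(b) = log(I*(-1/(C1 + 16*b))^(1/4))


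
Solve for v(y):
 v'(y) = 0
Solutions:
 v(y) = C1


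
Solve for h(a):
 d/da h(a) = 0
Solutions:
 h(a) = C1


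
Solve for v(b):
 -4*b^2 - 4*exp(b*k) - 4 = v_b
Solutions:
 v(b) = C1 - 4*b^3/3 - 4*b - 4*exp(b*k)/k


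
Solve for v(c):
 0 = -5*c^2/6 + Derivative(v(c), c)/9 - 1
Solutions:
 v(c) = C1 + 5*c^3/2 + 9*c


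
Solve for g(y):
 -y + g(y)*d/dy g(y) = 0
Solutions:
 g(y) = -sqrt(C1 + y^2)
 g(y) = sqrt(C1 + y^2)


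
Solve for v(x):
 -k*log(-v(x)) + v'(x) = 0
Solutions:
 -li(-v(x)) = C1 + k*x


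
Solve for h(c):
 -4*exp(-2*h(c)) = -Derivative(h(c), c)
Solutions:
 h(c) = log(-sqrt(C1 + 8*c))
 h(c) = log(C1 + 8*c)/2


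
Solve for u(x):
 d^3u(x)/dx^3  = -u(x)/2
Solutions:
 u(x) = C3*exp(-2^(2/3)*x/2) + (C1*sin(2^(2/3)*sqrt(3)*x/4) + C2*cos(2^(2/3)*sqrt(3)*x/4))*exp(2^(2/3)*x/4)


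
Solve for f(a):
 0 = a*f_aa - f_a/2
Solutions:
 f(a) = C1 + C2*a^(3/2)


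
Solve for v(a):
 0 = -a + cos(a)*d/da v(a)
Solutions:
 v(a) = C1 + Integral(a/cos(a), a)


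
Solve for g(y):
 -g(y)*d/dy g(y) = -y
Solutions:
 g(y) = -sqrt(C1 + y^2)
 g(y) = sqrt(C1 + y^2)


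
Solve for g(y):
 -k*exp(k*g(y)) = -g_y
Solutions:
 g(y) = Piecewise((log(-1/(C1*k + k^2*y))/k, Ne(k, 0)), (nan, True))
 g(y) = Piecewise((C1 + k*y, Eq(k, 0)), (nan, True))


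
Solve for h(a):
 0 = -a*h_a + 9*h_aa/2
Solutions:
 h(a) = C1 + C2*erfi(a/3)


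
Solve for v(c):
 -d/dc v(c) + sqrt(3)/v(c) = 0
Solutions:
 v(c) = -sqrt(C1 + 2*sqrt(3)*c)
 v(c) = sqrt(C1 + 2*sqrt(3)*c)


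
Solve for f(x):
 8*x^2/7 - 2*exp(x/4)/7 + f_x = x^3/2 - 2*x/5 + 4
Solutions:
 f(x) = C1 + x^4/8 - 8*x^3/21 - x^2/5 + 4*x + 8*exp(x/4)/7


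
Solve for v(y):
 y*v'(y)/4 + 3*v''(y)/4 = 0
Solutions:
 v(y) = C1 + C2*erf(sqrt(6)*y/6)


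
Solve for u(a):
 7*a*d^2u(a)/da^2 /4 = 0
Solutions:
 u(a) = C1 + C2*a


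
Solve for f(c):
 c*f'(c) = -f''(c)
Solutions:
 f(c) = C1 + C2*erf(sqrt(2)*c/2)


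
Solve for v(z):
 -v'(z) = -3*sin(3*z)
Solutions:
 v(z) = C1 - cos(3*z)


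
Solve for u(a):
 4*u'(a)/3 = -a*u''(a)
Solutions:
 u(a) = C1 + C2/a^(1/3)


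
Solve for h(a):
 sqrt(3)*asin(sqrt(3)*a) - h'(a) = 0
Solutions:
 h(a) = C1 + sqrt(3)*(a*asin(sqrt(3)*a) + sqrt(3)*sqrt(1 - 3*a^2)/3)


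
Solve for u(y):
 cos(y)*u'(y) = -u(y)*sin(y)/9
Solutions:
 u(y) = C1*cos(y)^(1/9)


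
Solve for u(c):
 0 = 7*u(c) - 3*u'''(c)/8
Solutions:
 u(c) = C3*exp(2*3^(2/3)*7^(1/3)*c/3) + (C1*sin(3^(1/6)*7^(1/3)*c) + C2*cos(3^(1/6)*7^(1/3)*c))*exp(-3^(2/3)*7^(1/3)*c/3)


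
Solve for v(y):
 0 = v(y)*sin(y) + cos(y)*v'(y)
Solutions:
 v(y) = C1*cos(y)


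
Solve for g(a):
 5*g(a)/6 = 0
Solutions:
 g(a) = 0


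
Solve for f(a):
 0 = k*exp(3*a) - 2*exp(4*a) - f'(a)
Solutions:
 f(a) = C1 + k*exp(3*a)/3 - exp(4*a)/2


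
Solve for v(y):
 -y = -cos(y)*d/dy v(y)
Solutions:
 v(y) = C1 + Integral(y/cos(y), y)


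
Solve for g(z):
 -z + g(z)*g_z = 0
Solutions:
 g(z) = -sqrt(C1 + z^2)
 g(z) = sqrt(C1 + z^2)


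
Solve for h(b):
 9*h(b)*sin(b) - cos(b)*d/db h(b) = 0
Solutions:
 h(b) = C1/cos(b)^9


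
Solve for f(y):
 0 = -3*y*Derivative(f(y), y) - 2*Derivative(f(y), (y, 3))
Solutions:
 f(y) = C1 + Integral(C2*airyai(-2^(2/3)*3^(1/3)*y/2) + C3*airybi(-2^(2/3)*3^(1/3)*y/2), y)


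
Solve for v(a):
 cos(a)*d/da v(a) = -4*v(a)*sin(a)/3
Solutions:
 v(a) = C1*cos(a)^(4/3)


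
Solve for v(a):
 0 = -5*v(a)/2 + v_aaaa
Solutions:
 v(a) = C1*exp(-2^(3/4)*5^(1/4)*a/2) + C2*exp(2^(3/4)*5^(1/4)*a/2) + C3*sin(2^(3/4)*5^(1/4)*a/2) + C4*cos(2^(3/4)*5^(1/4)*a/2)


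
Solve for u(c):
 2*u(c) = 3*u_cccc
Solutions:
 u(c) = C1*exp(-2^(1/4)*3^(3/4)*c/3) + C2*exp(2^(1/4)*3^(3/4)*c/3) + C3*sin(2^(1/4)*3^(3/4)*c/3) + C4*cos(2^(1/4)*3^(3/4)*c/3)


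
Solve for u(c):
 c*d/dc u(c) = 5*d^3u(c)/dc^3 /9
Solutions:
 u(c) = C1 + Integral(C2*airyai(15^(2/3)*c/5) + C3*airybi(15^(2/3)*c/5), c)


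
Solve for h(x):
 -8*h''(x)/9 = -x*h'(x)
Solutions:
 h(x) = C1 + C2*erfi(3*x/4)


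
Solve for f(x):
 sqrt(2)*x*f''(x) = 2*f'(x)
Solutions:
 f(x) = C1 + C2*x^(1 + sqrt(2))


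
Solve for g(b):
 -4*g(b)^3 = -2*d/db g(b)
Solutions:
 g(b) = -sqrt(2)*sqrt(-1/(C1 + 2*b))/2
 g(b) = sqrt(2)*sqrt(-1/(C1 + 2*b))/2


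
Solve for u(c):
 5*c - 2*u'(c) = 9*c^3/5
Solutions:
 u(c) = C1 - 9*c^4/40 + 5*c^2/4


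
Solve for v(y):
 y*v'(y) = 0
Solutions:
 v(y) = C1


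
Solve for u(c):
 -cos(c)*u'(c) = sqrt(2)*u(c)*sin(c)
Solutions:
 u(c) = C1*cos(c)^(sqrt(2))


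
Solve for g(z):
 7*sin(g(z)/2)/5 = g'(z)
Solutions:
 -7*z/5 + log(cos(g(z)/2) - 1) - log(cos(g(z)/2) + 1) = C1


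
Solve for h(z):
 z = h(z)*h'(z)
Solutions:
 h(z) = -sqrt(C1 + z^2)
 h(z) = sqrt(C1 + z^2)


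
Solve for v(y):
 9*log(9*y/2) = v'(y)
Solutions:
 v(y) = C1 + 9*y*log(y) - 9*y + y*log(387420489/512)


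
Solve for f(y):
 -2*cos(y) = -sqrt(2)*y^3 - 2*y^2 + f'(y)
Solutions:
 f(y) = C1 + sqrt(2)*y^4/4 + 2*y^3/3 - 2*sin(y)


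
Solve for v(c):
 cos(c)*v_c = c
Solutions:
 v(c) = C1 + Integral(c/cos(c), c)


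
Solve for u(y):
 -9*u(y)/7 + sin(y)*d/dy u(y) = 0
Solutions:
 u(y) = C1*(cos(y) - 1)^(9/14)/(cos(y) + 1)^(9/14)


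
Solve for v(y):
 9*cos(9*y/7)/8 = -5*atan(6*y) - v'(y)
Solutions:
 v(y) = C1 - 5*y*atan(6*y) + 5*log(36*y^2 + 1)/12 - 7*sin(9*y/7)/8


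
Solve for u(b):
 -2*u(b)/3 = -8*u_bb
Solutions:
 u(b) = C1*exp(-sqrt(3)*b/6) + C2*exp(sqrt(3)*b/6)


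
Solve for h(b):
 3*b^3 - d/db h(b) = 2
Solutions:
 h(b) = C1 + 3*b^4/4 - 2*b


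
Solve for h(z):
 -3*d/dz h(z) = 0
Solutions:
 h(z) = C1


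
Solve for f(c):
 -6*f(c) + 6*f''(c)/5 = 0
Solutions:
 f(c) = C1*exp(-sqrt(5)*c) + C2*exp(sqrt(5)*c)


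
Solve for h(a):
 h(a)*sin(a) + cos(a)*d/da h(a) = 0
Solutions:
 h(a) = C1*cos(a)


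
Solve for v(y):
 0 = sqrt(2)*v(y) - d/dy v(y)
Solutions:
 v(y) = C1*exp(sqrt(2)*y)


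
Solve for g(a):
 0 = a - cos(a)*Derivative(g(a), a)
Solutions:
 g(a) = C1 + Integral(a/cos(a), a)


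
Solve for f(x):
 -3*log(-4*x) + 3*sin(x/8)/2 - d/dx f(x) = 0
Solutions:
 f(x) = C1 - 3*x*log(-x) - 6*x*log(2) + 3*x - 12*cos(x/8)


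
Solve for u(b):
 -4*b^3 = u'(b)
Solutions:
 u(b) = C1 - b^4


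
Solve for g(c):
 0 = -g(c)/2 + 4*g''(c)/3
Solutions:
 g(c) = C1*exp(-sqrt(6)*c/4) + C2*exp(sqrt(6)*c/4)


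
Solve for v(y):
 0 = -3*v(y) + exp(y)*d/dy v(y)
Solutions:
 v(y) = C1*exp(-3*exp(-y))


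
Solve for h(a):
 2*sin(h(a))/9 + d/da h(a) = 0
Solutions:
 2*a/9 + log(cos(h(a)) - 1)/2 - log(cos(h(a)) + 1)/2 = C1


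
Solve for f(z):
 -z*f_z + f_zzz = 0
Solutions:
 f(z) = C1 + Integral(C2*airyai(z) + C3*airybi(z), z)


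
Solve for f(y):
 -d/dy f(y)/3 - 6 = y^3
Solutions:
 f(y) = C1 - 3*y^4/4 - 18*y


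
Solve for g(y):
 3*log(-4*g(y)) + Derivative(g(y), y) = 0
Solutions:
 Integral(1/(log(-_y) + 2*log(2)), (_y, g(y)))/3 = C1 - y


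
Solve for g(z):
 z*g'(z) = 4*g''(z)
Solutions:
 g(z) = C1 + C2*erfi(sqrt(2)*z/4)


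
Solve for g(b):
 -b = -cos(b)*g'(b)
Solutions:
 g(b) = C1 + Integral(b/cos(b), b)


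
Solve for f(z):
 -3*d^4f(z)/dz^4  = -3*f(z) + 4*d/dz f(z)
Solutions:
 f(z) = (C1/sqrt(exp(sqrt(2)*3^(2/3)*z*sqrt(-3^(1/3) + 1 + 2*sqrt(2)/sqrt(-1 + 3^(1/3)))/3)) + C2*sqrt(exp(sqrt(2)*3^(2/3)*z*sqrt(-3^(1/3) + 1 + 2*sqrt(2)/sqrt(-1 + 3^(1/3)))/3)))*exp(-sqrt(2)*3^(2/3)*z*sqrt(-1 + 3^(1/3))/6) + (C3*sin(sqrt(2)*3^(2/3)*z*sqrt(-1 + 3^(1/3) + 2*sqrt(2)/sqrt(-1 + 3^(1/3)))/6) + C4*cos(sqrt(2)*3^(2/3)*z*sqrt(-1 + 3^(1/3) + 2*sqrt(2)/sqrt(-1 + 3^(1/3)))/6))*exp(sqrt(2)*3^(2/3)*z*sqrt(-1 + 3^(1/3))/6)


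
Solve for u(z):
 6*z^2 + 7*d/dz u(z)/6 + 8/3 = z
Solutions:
 u(z) = C1 - 12*z^3/7 + 3*z^2/7 - 16*z/7


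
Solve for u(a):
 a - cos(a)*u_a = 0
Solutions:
 u(a) = C1 + Integral(a/cos(a), a)


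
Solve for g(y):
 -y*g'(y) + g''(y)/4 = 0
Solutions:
 g(y) = C1 + C2*erfi(sqrt(2)*y)


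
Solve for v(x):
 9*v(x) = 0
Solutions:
 v(x) = 0


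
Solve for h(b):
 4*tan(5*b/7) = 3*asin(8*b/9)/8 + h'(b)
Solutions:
 h(b) = C1 - 3*b*asin(8*b/9)/8 - 3*sqrt(81 - 64*b^2)/64 - 28*log(cos(5*b/7))/5


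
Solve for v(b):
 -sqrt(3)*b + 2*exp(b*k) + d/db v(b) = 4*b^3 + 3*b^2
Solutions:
 v(b) = C1 + b^4 + b^3 + sqrt(3)*b^2/2 - 2*exp(b*k)/k


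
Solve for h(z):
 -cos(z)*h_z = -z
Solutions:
 h(z) = C1 + Integral(z/cos(z), z)


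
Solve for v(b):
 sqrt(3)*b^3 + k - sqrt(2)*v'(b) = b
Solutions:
 v(b) = C1 + sqrt(6)*b^4/8 - sqrt(2)*b^2/4 + sqrt(2)*b*k/2


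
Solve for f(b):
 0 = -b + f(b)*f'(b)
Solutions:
 f(b) = -sqrt(C1 + b^2)
 f(b) = sqrt(C1 + b^2)


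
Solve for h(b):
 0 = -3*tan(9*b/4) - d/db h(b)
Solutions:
 h(b) = C1 + 4*log(cos(9*b/4))/3


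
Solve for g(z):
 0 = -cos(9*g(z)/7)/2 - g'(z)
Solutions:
 z/2 - 7*log(sin(9*g(z)/7) - 1)/18 + 7*log(sin(9*g(z)/7) + 1)/18 = C1


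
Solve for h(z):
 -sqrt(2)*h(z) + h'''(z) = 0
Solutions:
 h(z) = C3*exp(2^(1/6)*z) + (C1*sin(2^(1/6)*sqrt(3)*z/2) + C2*cos(2^(1/6)*sqrt(3)*z/2))*exp(-2^(1/6)*z/2)


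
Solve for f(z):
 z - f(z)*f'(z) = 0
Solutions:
 f(z) = -sqrt(C1 + z^2)
 f(z) = sqrt(C1 + z^2)


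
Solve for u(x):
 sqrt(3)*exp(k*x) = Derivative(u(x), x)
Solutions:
 u(x) = C1 + sqrt(3)*exp(k*x)/k


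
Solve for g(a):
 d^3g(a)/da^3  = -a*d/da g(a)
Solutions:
 g(a) = C1 + Integral(C2*airyai(-a) + C3*airybi(-a), a)


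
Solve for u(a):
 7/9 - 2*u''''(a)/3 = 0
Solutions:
 u(a) = C1 + C2*a + C3*a^2 + C4*a^3 + 7*a^4/144


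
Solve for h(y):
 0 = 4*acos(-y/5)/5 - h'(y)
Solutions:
 h(y) = C1 + 4*y*acos(-y/5)/5 + 4*sqrt(25 - y^2)/5


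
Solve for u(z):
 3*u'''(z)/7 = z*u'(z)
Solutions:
 u(z) = C1 + Integral(C2*airyai(3^(2/3)*7^(1/3)*z/3) + C3*airybi(3^(2/3)*7^(1/3)*z/3), z)


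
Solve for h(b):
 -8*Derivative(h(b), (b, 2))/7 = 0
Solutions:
 h(b) = C1 + C2*b


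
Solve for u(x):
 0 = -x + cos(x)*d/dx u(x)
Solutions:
 u(x) = C1 + Integral(x/cos(x), x)


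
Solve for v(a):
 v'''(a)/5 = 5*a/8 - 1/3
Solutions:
 v(a) = C1 + C2*a + C3*a^2 + 25*a^4/192 - 5*a^3/18


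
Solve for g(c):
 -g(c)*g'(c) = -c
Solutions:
 g(c) = -sqrt(C1 + c^2)
 g(c) = sqrt(C1 + c^2)


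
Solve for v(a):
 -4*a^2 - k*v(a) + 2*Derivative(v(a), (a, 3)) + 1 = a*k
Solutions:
 v(a) = C1*exp(2^(2/3)*a*k^(1/3)/2) + C2*exp(2^(2/3)*a*k^(1/3)*(-1 + sqrt(3)*I)/4) + C3*exp(-2^(2/3)*a*k^(1/3)*(1 + sqrt(3)*I)/4) - 4*a^2/k - a + 1/k


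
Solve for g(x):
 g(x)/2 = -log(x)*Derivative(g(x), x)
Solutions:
 g(x) = C1*exp(-li(x)/2)


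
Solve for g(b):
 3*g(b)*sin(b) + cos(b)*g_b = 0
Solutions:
 g(b) = C1*cos(b)^3


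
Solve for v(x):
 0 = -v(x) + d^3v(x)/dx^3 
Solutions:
 v(x) = C3*exp(x) + (C1*sin(sqrt(3)*x/2) + C2*cos(sqrt(3)*x/2))*exp(-x/2)


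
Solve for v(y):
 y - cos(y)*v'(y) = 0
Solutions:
 v(y) = C1 + Integral(y/cos(y), y)


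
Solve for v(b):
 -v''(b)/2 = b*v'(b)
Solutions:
 v(b) = C1 + C2*erf(b)


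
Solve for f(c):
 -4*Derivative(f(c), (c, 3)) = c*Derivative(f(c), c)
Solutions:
 f(c) = C1 + Integral(C2*airyai(-2^(1/3)*c/2) + C3*airybi(-2^(1/3)*c/2), c)


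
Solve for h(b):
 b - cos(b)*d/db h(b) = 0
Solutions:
 h(b) = C1 + Integral(b/cos(b), b)


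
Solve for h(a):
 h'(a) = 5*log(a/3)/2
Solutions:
 h(a) = C1 + 5*a*log(a)/2 - 5*a*log(3)/2 - 5*a/2


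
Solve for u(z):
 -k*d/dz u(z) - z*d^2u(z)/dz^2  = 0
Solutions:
 u(z) = C1 + z^(1 - re(k))*(C2*sin(log(z)*Abs(im(k))) + C3*cos(log(z)*im(k)))


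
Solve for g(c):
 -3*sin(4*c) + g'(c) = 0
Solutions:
 g(c) = C1 - 3*cos(4*c)/4


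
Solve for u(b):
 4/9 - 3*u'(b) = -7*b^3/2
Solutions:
 u(b) = C1 + 7*b^4/24 + 4*b/27


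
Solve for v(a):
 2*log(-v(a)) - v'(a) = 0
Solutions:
 -li(-v(a)) = C1 + 2*a


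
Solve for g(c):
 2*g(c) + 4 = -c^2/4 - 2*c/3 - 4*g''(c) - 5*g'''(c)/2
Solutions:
 g(c) = C1*exp(c*(-16 + 32*2^(2/3)/(15*sqrt(3561) + 931)^(1/3) + 2^(1/3)*(15*sqrt(3561) + 931)^(1/3))/30)*sin(2^(1/3)*sqrt(3)*c*(-(15*sqrt(3561) + 931)^(1/3) + 32*2^(1/3)/(15*sqrt(3561) + 931)^(1/3))/30) + C2*exp(c*(-16 + 32*2^(2/3)/(15*sqrt(3561) + 931)^(1/3) + 2^(1/3)*(15*sqrt(3561) + 931)^(1/3))/30)*cos(2^(1/3)*sqrt(3)*c*(-(15*sqrt(3561) + 931)^(1/3) + 32*2^(1/3)/(15*sqrt(3561) + 931)^(1/3))/30) + C3*exp(-c*(32*2^(2/3)/(15*sqrt(3561) + 931)^(1/3) + 8 + 2^(1/3)*(15*sqrt(3561) + 931)^(1/3))/15) - c^2/8 - c/3 - 3/2


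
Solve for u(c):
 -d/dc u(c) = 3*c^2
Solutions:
 u(c) = C1 - c^3


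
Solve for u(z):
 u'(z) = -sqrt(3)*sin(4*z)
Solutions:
 u(z) = C1 + sqrt(3)*cos(4*z)/4


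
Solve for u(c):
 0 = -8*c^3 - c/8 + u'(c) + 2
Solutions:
 u(c) = C1 + 2*c^4 + c^2/16 - 2*c


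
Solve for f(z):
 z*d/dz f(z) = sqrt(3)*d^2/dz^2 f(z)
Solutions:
 f(z) = C1 + C2*erfi(sqrt(2)*3^(3/4)*z/6)


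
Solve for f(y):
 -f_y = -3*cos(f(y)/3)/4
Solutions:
 -3*y/4 - 3*log(sin(f(y)/3) - 1)/2 + 3*log(sin(f(y)/3) + 1)/2 = C1


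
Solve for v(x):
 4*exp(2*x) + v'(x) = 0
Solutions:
 v(x) = C1 - 2*exp(2*x)


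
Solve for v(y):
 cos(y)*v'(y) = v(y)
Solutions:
 v(y) = C1*sqrt(sin(y) + 1)/sqrt(sin(y) - 1)


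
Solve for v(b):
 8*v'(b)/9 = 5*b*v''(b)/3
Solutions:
 v(b) = C1 + C2*b^(23/15)


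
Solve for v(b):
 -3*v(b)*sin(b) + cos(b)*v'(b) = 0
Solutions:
 v(b) = C1/cos(b)^3


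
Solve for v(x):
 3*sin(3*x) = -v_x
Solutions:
 v(x) = C1 + cos(3*x)


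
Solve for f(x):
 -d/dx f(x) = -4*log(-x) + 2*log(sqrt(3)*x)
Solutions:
 f(x) = C1 + 2*x*log(x) + x*(-2 - log(3) + 4*I*pi)


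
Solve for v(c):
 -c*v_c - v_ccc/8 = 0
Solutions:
 v(c) = C1 + Integral(C2*airyai(-2*c) + C3*airybi(-2*c), c)


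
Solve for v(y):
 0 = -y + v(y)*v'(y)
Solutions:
 v(y) = -sqrt(C1 + y^2)
 v(y) = sqrt(C1 + y^2)


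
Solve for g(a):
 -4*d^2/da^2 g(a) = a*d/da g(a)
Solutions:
 g(a) = C1 + C2*erf(sqrt(2)*a/4)


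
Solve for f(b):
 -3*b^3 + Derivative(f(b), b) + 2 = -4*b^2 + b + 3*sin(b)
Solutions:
 f(b) = C1 + 3*b^4/4 - 4*b^3/3 + b^2/2 - 2*b - 3*cos(b)


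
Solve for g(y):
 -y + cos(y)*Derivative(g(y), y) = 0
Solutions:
 g(y) = C1 + Integral(y/cos(y), y)


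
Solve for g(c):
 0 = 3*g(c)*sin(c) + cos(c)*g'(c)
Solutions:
 g(c) = C1*cos(c)^3


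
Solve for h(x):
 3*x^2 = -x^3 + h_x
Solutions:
 h(x) = C1 + x^4/4 + x^3


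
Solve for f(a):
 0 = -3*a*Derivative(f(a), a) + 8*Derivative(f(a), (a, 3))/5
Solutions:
 f(a) = C1 + Integral(C2*airyai(15^(1/3)*a/2) + C3*airybi(15^(1/3)*a/2), a)


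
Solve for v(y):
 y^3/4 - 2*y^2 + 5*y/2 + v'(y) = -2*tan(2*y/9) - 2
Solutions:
 v(y) = C1 - y^4/16 + 2*y^3/3 - 5*y^2/4 - 2*y + 9*log(cos(2*y/9))


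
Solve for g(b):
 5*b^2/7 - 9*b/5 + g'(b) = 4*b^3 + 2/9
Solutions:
 g(b) = C1 + b^4 - 5*b^3/21 + 9*b^2/10 + 2*b/9


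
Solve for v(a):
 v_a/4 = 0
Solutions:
 v(a) = C1


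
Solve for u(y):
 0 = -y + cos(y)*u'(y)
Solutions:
 u(y) = C1 + Integral(y/cos(y), y)


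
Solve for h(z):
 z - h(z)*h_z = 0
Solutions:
 h(z) = -sqrt(C1 + z^2)
 h(z) = sqrt(C1 + z^2)


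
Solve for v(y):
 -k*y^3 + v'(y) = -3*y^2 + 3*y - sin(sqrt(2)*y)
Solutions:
 v(y) = C1 + k*y^4/4 - y^3 + 3*y^2/2 + sqrt(2)*cos(sqrt(2)*y)/2
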